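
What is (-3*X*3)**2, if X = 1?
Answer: 81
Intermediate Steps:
(-3*X*3)**2 = (-3*1*3)**2 = (-3*3)**2 = (-9)**2 = 81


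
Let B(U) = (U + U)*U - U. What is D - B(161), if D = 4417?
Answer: -47264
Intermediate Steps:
B(U) = -U + 2*U**2 (B(U) = (2*U)*U - U = 2*U**2 - U = -U + 2*U**2)
D - B(161) = 4417 - 161*(-1 + 2*161) = 4417 - 161*(-1 + 322) = 4417 - 161*321 = 4417 - 1*51681 = 4417 - 51681 = -47264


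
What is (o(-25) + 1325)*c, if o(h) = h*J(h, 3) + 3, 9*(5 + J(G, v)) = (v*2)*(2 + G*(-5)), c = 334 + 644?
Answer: -649066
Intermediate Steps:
c = 978
J(G, v) = -5 + 2*v*(2 - 5*G)/9 (J(G, v) = -5 + ((v*2)*(2 + G*(-5)))/9 = -5 + ((2*v)*(2 - 5*G))/9 = -5 + (2*v*(2 - 5*G))/9 = -5 + 2*v*(2 - 5*G)/9)
o(h) = 3 + h*(-11/3 - 10*h/3) (o(h) = h*(-5 + (4/9)*3 - 10/9*h*3) + 3 = h*(-5 + 4/3 - 10*h/3) + 3 = h*(-11/3 - 10*h/3) + 3 = 3 + h*(-11/3 - 10*h/3))
(o(-25) + 1325)*c = ((3 - ⅓*(-25)*(11 + 10*(-25))) + 1325)*978 = ((3 - ⅓*(-25)*(11 - 250)) + 1325)*978 = ((3 - ⅓*(-25)*(-239)) + 1325)*978 = ((3 - 5975/3) + 1325)*978 = (-5966/3 + 1325)*978 = -1991/3*978 = -649066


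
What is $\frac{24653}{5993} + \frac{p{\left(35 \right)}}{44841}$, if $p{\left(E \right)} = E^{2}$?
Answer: $\frac{1112806598}{268732113} \approx 4.141$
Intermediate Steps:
$\frac{24653}{5993} + \frac{p{\left(35 \right)}}{44841} = \frac{24653}{5993} + \frac{35^{2}}{44841} = 24653 \cdot \frac{1}{5993} + 1225 \cdot \frac{1}{44841} = \frac{24653}{5993} + \frac{1225}{44841} = \frac{1112806598}{268732113}$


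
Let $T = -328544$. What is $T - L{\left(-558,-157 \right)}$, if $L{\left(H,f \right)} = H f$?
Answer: $-416150$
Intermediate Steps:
$T - L{\left(-558,-157 \right)} = -328544 - \left(-558\right) \left(-157\right) = -328544 - 87606 = -416150$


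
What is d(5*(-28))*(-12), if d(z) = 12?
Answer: -144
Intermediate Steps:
d(5*(-28))*(-12) = 12*(-12) = -144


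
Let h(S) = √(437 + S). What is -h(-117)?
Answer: -8*√5 ≈ -17.889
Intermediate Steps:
-h(-117) = -√(437 - 117) = -√320 = -8*√5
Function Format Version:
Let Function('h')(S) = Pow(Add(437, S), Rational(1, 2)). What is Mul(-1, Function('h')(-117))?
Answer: Mul(-8, Pow(5, Rational(1, 2))) ≈ -17.889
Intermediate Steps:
Mul(-1, Function('h')(-117)) = Mul(-1, Pow(Add(437, -117), Rational(1, 2))) = Mul(-1, Pow(320, Rational(1, 2))) = Mul(-1, Mul(8, Pow(5, Rational(1, 2)))) = Mul(-8, Pow(5, Rational(1, 2)))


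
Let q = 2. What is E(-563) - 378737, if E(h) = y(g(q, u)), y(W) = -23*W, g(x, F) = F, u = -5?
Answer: -378622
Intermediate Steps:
E(h) = 115 (E(h) = -23*(-5) = 115)
E(-563) - 378737 = 115 - 378737 = -378622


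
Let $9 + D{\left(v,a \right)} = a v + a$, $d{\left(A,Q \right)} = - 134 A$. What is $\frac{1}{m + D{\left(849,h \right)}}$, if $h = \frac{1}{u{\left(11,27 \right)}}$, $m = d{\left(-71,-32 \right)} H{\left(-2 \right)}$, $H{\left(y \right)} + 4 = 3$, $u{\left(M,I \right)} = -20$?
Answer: $- \frac{2}{19131} \approx -0.00010454$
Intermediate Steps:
$H{\left(y \right)} = -1$ ($H{\left(y \right)} = -4 + 3 = -1$)
$m = -9514$ ($m = \left(-134\right) \left(-71\right) \left(-1\right) = 9514 \left(-1\right) = -9514$)
$h = - \frac{1}{20}$ ($h = \frac{1}{-20} = - \frac{1}{20} \approx -0.05$)
$D{\left(v,a \right)} = -9 + a + a v$ ($D{\left(v,a \right)} = -9 + \left(a v + a\right) = -9 + \left(a + a v\right) = -9 + a + a v$)
$\frac{1}{m + D{\left(849,h \right)}} = \frac{1}{-9514 - \frac{103}{2}} = \frac{1}{- \frac{19131}{2}} = - \frac{2}{19131}$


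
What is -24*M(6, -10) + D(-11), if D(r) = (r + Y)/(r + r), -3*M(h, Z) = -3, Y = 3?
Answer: -260/11 ≈ -23.636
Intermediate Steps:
M(h, Z) = 1 (M(h, Z) = -⅓*(-3) = 1)
D(r) = (3 + r)/(2*r) (D(r) = (r + 3)/(r + r) = (3 + r)/((2*r)) = (3 + r)*(1/(2*r)) = (3 + r)/(2*r))
-24*M(6, -10) + D(-11) = -24*1 + (½)*(3 - 11)/(-11) = -24 + (½)*(-1/11)*(-8) = -24 + 4/11 = -260/11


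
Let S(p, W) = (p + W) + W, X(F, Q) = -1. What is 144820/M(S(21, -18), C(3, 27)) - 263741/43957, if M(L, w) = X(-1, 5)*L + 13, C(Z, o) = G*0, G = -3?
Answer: 1589616998/307699 ≈ 5166.1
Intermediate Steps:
S(p, W) = p + 2*W (S(p, W) = (W + p) + W = p + 2*W)
C(Z, o) = 0 (C(Z, o) = -3*0 = 0)
M(L, w) = 13 - L (M(L, w) = -L + 13 = 13 - L)
144820/M(S(21, -18), C(3, 27)) - 263741/43957 = 144820/(13 - (21 + 2*(-18))) - 263741/43957 = 144820/(13 - (21 - 36)) - 263741*1/43957 = 144820/(13 - 1*(-15)) - 263741/43957 = 144820/(13 + 15) - 263741/43957 = 144820/28 - 263741/43957 = 144820*(1/28) - 263741/43957 = 36205/7 - 263741/43957 = 1589616998/307699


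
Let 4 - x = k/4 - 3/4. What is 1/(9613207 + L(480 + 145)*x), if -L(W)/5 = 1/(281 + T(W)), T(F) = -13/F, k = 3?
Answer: 43903/422048623796 ≈ 1.0402e-7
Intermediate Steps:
x = 4 (x = 4 - (3/4 - 3/4) = 4 - (3*(¼) - 3*¼) = 4 - (¾ - ¾) = 4 - 1*0 = 4 + 0 = 4)
L(W) = -5/(281 - 13/W)
1/(9613207 + L(480 + 145)*x) = 1/(9613207 - 5*(480 + 145)/(-13 + 281*(480 + 145))*4) = 1/(9613207 - 5*625/(-13 + 281*625)*4) = 1/(9613207 - 5*625/(-13 + 175625)*4) = 1/(9613207 - 5*625/175612*4) = 1/(9613207 - 5*625*1/175612*4) = 1/(9613207 - 3125/175612*4) = 1/(9613207 - 3125/43903) = 1/(422048623796/43903) = 43903/422048623796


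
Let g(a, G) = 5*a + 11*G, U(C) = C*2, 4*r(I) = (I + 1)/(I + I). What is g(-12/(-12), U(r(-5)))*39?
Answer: 1404/5 ≈ 280.80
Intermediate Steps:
r(I) = (1 + I)/(8*I) (r(I) = ((I + 1)/(I + I))/4 = ((1 + I)/((2*I)))/4 = ((1 + I)*(1/(2*I)))/4 = ((1 + I)/(2*I))/4 = (1 + I)/(8*I))
U(C) = 2*C
g(-12/(-12), U(r(-5)))*39 = (5*(-12/(-12)) + 11*(2*((⅛)*(1 - 5)/(-5))))*39 = (5*(-12*(-1/12)) + 11*(2*((⅛)*(-⅕)*(-4))))*39 = (5*1 + 11*(2*(⅒)))*39 = (5 + 11*(⅕))*39 = (5 + 11/5)*39 = (36/5)*39 = 1404/5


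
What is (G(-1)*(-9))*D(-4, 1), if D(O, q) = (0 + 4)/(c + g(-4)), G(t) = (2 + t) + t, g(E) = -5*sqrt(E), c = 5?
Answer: 0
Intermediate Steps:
G(t) = 2 + 2*t
D(O, q) = 4*(5 + 10*I)/125 (D(O, q) = (0 + 4)/(5 - 10*I) = 4/(5 - 10*I) = 4*((5 + 10*I)/125) = 4*(5 + 10*I)/125)
(G(-1)*(-9))*D(-4, 1) = ((2 + 2*(-1))*(-9))*(4/25 + 8*I/25) = ((2 - 2)*(-9))*(4/25 + 8*I/25) = (0*(-9))*(4/25 + 8*I/25) = 0*(4/25 + 8*I/25) = 0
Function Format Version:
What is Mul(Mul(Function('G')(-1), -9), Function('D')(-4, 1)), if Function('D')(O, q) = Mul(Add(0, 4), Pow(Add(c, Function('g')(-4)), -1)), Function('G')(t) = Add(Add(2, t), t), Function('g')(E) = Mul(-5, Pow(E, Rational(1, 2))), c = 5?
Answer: 0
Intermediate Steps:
Function('G')(t) = Add(2, Mul(2, t))
Function('D')(O, q) = Mul(Rational(4, 125), Add(5, Mul(10, I))) (Function('D')(O, q) = Mul(Add(0, 4), Pow(Add(5, Mul(-5, Pow(-4, Rational(1, 2)))), -1)) = Mul(4, Pow(Add(5, Mul(-5, Mul(2, I))), -1)) = Mul(4, Pow(Add(5, Mul(-10, I)), -1)) = Mul(4, Mul(Rational(1, 125), Add(5, Mul(10, I)))) = Mul(Rational(4, 125), Add(5, Mul(10, I))))
Mul(Mul(Function('G')(-1), -9), Function('D')(-4, 1)) = Mul(Mul(Add(2, Mul(2, -1)), -9), Add(Rational(4, 25), Mul(Rational(8, 25), I))) = Mul(Mul(Add(2, -2), -9), Add(Rational(4, 25), Mul(Rational(8, 25), I))) = Mul(Mul(0, -9), Add(Rational(4, 25), Mul(Rational(8, 25), I))) = Mul(0, Add(Rational(4, 25), Mul(Rational(8, 25), I))) = 0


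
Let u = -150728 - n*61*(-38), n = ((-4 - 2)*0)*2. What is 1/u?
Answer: -1/150728 ≈ -6.6345e-6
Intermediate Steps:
n = 0 (n = -6*0*2 = 0*2 = 0)
u = -150728 (u = -150728 - 0*61*(-38) = -150728 - 0*(-38) = -150728 - 1*0 = -150728 + 0 = -150728)
1/u = 1/(-150728) = -1/150728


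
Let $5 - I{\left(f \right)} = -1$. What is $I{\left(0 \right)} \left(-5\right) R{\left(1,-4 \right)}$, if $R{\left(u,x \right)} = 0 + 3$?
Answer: $-90$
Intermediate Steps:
$R{\left(u,x \right)} = 3$
$I{\left(f \right)} = 6$ ($I{\left(f \right)} = 5 - -1 = 5 + 1 = 6$)
$I{\left(0 \right)} \left(-5\right) R{\left(1,-4 \right)} = 6 \left(-5\right) 3 = \left(-30\right) 3 = -90$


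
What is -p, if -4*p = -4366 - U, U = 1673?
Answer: -6039/4 ≈ -1509.8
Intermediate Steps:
p = 6039/4 (p = -(-4366 - 1*1673)/4 = -(-4366 - 1673)/4 = -¼*(-6039) = 6039/4 ≈ 1509.8)
-p = -1*6039/4 = -6039/4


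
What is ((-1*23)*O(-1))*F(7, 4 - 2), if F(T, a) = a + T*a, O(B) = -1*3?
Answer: 1104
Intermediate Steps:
O(B) = -3
((-1*23)*O(-1))*F(7, 4 - 2) = (-1*23*(-3))*((4 - 2)*(1 + 7)) = (-23*(-3))*(2*8) = 69*16 = 1104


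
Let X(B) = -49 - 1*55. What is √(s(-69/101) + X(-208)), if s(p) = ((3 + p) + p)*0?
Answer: 2*I*√26 ≈ 10.198*I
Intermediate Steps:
X(B) = -104 (X(B) = -49 - 55 = -104)
s(p) = 0 (s(p) = (3 + 2*p)*0 = 0)
√(s(-69/101) + X(-208)) = √(0 - 104) = √(-104) = 2*I*√26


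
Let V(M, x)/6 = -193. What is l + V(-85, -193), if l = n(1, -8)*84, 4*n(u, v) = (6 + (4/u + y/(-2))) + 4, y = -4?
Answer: -822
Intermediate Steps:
V(M, x) = -1158 (V(M, x) = 6*(-193) = -1158)
n(u, v) = 3 + 1/u (n(u, v) = ((6 + (4/u - 4/(-2))) + 4)/4 = ((6 + (4/u - 4*(-1/2))) + 4)/4 = ((6 + (4/u + 2)) + 4)/4 = ((6 + (2 + 4/u)) + 4)/4 = ((8 + 4/u) + 4)/4 = (12 + 4/u)/4 = 3 + 1/u)
l = 336 (l = (3 + 1/1)*84 = (3 + 1)*84 = 4*84 = 336)
l + V(-85, -193) = 336 - 1158 = -822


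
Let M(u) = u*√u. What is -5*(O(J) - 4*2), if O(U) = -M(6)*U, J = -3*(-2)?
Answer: 40 + 180*√6 ≈ 480.91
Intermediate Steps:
J = 6
M(u) = u^(3/2)
O(U) = -6*U*√6 (O(U) = -6^(3/2)*U = -6*√6*U = -6*U*√6)
-5*(O(J) - 4*2) = -5*(-6*6*√6 - 4*2) = -5*(-36*√6 - 8) = -5*(-8 - 36*√6) = 40 + 180*√6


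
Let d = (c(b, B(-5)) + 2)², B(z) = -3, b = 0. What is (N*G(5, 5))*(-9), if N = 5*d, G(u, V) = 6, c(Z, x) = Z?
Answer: -1080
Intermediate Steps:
d = 4 (d = (0 + 2)² = 2² = 4)
N = 20 (N = 5*4 = 20)
(N*G(5, 5))*(-9) = (20*6)*(-9) = 120*(-9) = -1080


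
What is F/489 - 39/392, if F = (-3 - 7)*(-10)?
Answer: 20129/191688 ≈ 0.10501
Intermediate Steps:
F = 100 (F = -10*(-10) = 100)
F/489 - 39/392 = 100/489 - 39/392 = 20129/191688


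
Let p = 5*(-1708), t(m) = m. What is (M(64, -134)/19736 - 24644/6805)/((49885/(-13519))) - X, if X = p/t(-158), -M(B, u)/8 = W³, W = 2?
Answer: -319181025216642/6014529532775 ≈ -53.068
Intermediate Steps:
M(B, u) = -64 (M(B, u) = -8*2³ = -8*8 = -64)
p = -8540
X = 4270/79 (X = -8540/(-158) = -8540*(-1/158) = 4270/79 ≈ 54.051)
(M(64, -134)/19736 - 24644/6805)/((49885/(-13519))) - X = (-64/19736 - 24644/6805)/((49885/(-13519))) - 1*4270/79 = (-64*1/19736 - 24644*1/6805)/((49885*(-1/13519))) - 4270/79 = (-8/2467 - 24644/6805)/(-4535/1229) - 4270/79 = -60851188/16787935*(-1229/4535) - 4270/79 = 74786110052/76133285225 - 4270/79 = -319181025216642/6014529532775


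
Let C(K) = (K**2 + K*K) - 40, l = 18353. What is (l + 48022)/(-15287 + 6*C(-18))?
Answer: -66375/11639 ≈ -5.7028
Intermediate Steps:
C(K) = -40 + 2*K**2 (C(K) = (K**2 + K**2) - 40 = 2*K**2 - 40 = -40 + 2*K**2)
(l + 48022)/(-15287 + 6*C(-18)) = (18353 + 48022)/(-15287 + 6*(-40 + 2*(-18)**2)) = 66375/(-15287 + 6*(-40 + 2*324)) = 66375/(-15287 + 6*(-40 + 648)) = 66375/(-15287 + 6*608) = 66375/(-15287 + 3648) = 66375/(-11639) = 66375*(-1/11639) = -66375/11639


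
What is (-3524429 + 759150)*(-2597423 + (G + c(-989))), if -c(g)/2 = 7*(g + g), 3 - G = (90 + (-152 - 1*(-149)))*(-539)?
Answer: 6976342645965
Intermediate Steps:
G = 46896 (G = 3 - (90 + (-152 - 1*(-149)))*(-539) = 3 - (90 + (-152 + 149))*(-539) = 3 - (90 - 3)*(-539) = 3 - 87*(-539) = 3 - 1*(-46893) = 3 + 46893 = 46896)
c(g) = -28*g (c(g) = -14*(g + g) = -14*2*g = -28*g)
(-3524429 + 759150)*(-2597423 + (G + c(-989))) = (-3524429 + 759150)*(-2597423 + (46896 - 28*(-989))) = -2765279*(-2597423 + (46896 + 27692)) = -2765279*(-2597423 + 74588) = -2765279*(-2522835) = 6976342645965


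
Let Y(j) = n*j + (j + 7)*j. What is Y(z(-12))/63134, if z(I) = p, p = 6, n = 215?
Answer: 684/31567 ≈ 0.021668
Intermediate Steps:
z(I) = 6
Y(j) = 215*j + j*(7 + j) (Y(j) = 215*j + (j + 7)*j = 215*j + (7 + j)*j = 215*j + j*(7 + j))
Y(z(-12))/63134 = (6*(222 + 6))/63134 = (6*228)*(1/63134) = 1368*(1/63134) = 684/31567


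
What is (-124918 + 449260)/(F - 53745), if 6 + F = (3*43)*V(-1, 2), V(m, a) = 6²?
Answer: -108114/16369 ≈ -6.6048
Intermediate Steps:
V(m, a) = 36
F = 4638 (F = -6 + (3*43)*36 = -6 + 129*36 = -6 + 4644 = 4638)
(-124918 + 449260)/(F - 53745) = (-124918 + 449260)/(4638 - 53745) = 324342/(-49107) = 324342*(-1/49107) = -108114/16369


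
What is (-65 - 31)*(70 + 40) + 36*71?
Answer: -8004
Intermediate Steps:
(-65 - 31)*(70 + 40) + 36*71 = -96*110 + 2556 = -10560 + 2556 = -8004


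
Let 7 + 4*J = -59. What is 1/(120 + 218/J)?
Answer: 33/3524 ≈ 0.0093644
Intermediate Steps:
J = -33/2 (J = -7/4 + (¼)*(-59) = -7/4 - 59/4 = -33/2 ≈ -16.500)
1/(120 + 218/J) = 1/(120 + 218/(-33/2)) = 1/(120 + 218*(-2/33)) = 1/(120 - 436/33) = 1/(3524/33) = 33/3524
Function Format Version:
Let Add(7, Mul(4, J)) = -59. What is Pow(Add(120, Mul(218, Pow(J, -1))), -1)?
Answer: Rational(33, 3524) ≈ 0.0093644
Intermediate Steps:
J = Rational(-33, 2) (J = Add(Rational(-7, 4), Mul(Rational(1, 4), -59)) = Add(Rational(-7, 4), Rational(-59, 4)) = Rational(-33, 2) ≈ -16.500)
Pow(Add(120, Mul(218, Pow(J, -1))), -1) = Pow(Add(120, Mul(218, Pow(Rational(-33, 2), -1))), -1) = Pow(Add(120, Mul(218, Rational(-2, 33))), -1) = Pow(Add(120, Rational(-436, 33)), -1) = Pow(Rational(3524, 33), -1) = Rational(33, 3524)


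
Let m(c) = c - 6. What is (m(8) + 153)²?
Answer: 24025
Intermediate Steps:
m(c) = -6 + c
(m(8) + 153)² = ((-6 + 8) + 153)² = (2 + 153)² = 155² = 24025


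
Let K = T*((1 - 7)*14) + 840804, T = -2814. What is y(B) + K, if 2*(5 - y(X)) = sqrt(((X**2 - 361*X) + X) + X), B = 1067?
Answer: 1077185 - sqrt(188859) ≈ 1.0768e+6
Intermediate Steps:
y(X) = 5 - sqrt(X**2 - 359*X)/2 (y(X) = 5 - sqrt(((X**2 - 361*X) + X) + X)/2 = 5 - sqrt((X**2 - 360*X) + X)/2 = 5 - sqrt(X**2 - 359*X)/2)
K = 1077180 (K = -2814*(1 - 7)*14 + 840804 = -(-16884)*14 + 840804 = -2814*(-84) + 840804 = 236376 + 840804 = 1077180)
y(B) + K = (5 - sqrt(1067)*sqrt(-359 + 1067)/2) + 1077180 = (5 - 2*sqrt(188859)/2) + 1077180 = (5 - sqrt(188859)) + 1077180 = 1077185 - sqrt(188859)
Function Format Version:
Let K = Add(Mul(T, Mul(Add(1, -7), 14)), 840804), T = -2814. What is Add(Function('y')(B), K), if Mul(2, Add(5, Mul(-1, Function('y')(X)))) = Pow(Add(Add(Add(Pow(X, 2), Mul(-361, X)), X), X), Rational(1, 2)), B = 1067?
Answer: Add(1077185, Mul(-1, Pow(188859, Rational(1, 2)))) ≈ 1.0768e+6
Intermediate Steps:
Function('y')(X) = Add(5, Mul(Rational(-1, 2), Pow(Add(Pow(X, 2), Mul(-359, X)), Rational(1, 2)))) (Function('y')(X) = Add(5, Mul(Rational(-1, 2), Pow(Add(Add(Add(Pow(X, 2), Mul(-361, X)), X), X), Rational(1, 2)))) = Add(5, Mul(Rational(-1, 2), Pow(Add(Add(Pow(X, 2), Mul(-360, X)), X), Rational(1, 2)))) = Add(5, Mul(Rational(-1, 2), Pow(Add(Pow(X, 2), Mul(-359, X)), Rational(1, 2)))))
K = 1077180 (K = Add(Mul(-2814, Mul(Add(1, -7), 14)), 840804) = Add(Mul(-2814, Mul(-6, 14)), 840804) = Add(Mul(-2814, -84), 840804) = Add(236376, 840804) = 1077180)
Add(Function('y')(B), K) = Add(Add(5, Mul(Rational(-1, 2), Pow(Mul(1067, Add(-359, 1067)), Rational(1, 2)))), 1077180) = Add(Add(5, Mul(Rational(-1, 2), Pow(Mul(1067, 708), Rational(1, 2)))), 1077180) = Add(Add(5, Mul(Rational(-1, 2), Pow(755436, Rational(1, 2)))), 1077180) = Add(Add(5, Mul(Rational(-1, 2), Mul(2, Pow(188859, Rational(1, 2))))), 1077180) = Add(Add(5, Mul(-1, Pow(188859, Rational(1, 2)))), 1077180) = Add(1077185, Mul(-1, Pow(188859, Rational(1, 2))))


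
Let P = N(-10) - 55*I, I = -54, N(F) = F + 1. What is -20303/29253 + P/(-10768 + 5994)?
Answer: -26220665/19950546 ≈ -1.3143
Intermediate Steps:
N(F) = 1 + F
P = 2961 (P = (1 - 10) - 55*(-54) = -9 + 2970 = 2961)
-20303/29253 + P/(-10768 + 5994) = -20303/29253 + 2961/(-10768 + 5994) = -20303*1/29253 + 2961/(-4774) = -20303/29253 + 2961*(-1/4774) = -20303/29253 - 423/682 = -26220665/19950546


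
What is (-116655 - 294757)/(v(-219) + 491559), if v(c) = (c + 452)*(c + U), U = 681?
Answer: -411412/599205 ≈ -0.68660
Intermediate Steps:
v(c) = (452 + c)*(681 + c) (v(c) = (c + 452)*(c + 681) = (452 + c)*(681 + c))
(-116655 - 294757)/(v(-219) + 491559) = (-116655 - 294757)/((307812 + (-219)² + 1133*(-219)) + 491559) = -411412/((307812 + 47961 - 248127) + 491559) = -411412/(107646 + 491559) = -411412/599205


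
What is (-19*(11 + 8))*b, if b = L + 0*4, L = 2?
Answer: -722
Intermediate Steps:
b = 2 (b = 2 + 0*4 = 2 + 0 = 2)
(-19*(11 + 8))*b = -19*(11 + 8)*2 = -19*19*2 = -361*2 = -722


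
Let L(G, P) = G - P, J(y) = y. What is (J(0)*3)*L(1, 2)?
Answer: 0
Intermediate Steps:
(J(0)*3)*L(1, 2) = (0*3)*(1 - 1*2) = 0*(1 - 2) = 0*(-1) = 0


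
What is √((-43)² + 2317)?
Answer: √4166 ≈ 64.545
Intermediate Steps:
√((-43)² + 2317) = √(1849 + 2317) = √4166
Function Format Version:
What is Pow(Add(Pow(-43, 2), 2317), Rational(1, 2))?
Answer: Pow(4166, Rational(1, 2)) ≈ 64.545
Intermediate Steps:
Pow(Add(Pow(-43, 2), 2317), Rational(1, 2)) = Pow(Add(1849, 2317), Rational(1, 2)) = Pow(4166, Rational(1, 2))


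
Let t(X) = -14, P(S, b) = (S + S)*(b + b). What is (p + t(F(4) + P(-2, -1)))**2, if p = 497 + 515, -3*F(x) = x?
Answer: 996004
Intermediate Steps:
P(S, b) = 4*S*b (P(S, b) = (2*S)*(2*b) = 4*S*b)
F(x) = -x/3
p = 1012
(p + t(F(4) + P(-2, -1)))**2 = (1012 - 14)**2 = 998**2 = 996004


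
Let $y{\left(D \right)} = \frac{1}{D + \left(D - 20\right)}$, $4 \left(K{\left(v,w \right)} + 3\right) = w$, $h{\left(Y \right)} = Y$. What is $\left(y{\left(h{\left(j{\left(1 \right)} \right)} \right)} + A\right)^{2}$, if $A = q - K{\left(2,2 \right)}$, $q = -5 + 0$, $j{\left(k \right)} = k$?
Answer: $\frac{529}{81} \approx 6.5309$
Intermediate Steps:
$K{\left(v,w \right)} = -3 + \frac{w}{4}$
$q = -5$
$y{\left(D \right)} = \frac{1}{-20 + 2 D}$ ($y{\left(D \right)} = \frac{1}{D + \left(D - 20\right)} = \frac{1}{D + \left(-20 + D\right)} = \frac{1}{-20 + 2 D}$)
$A = - \frac{5}{2}$ ($A = -5 - \left(-3 + \frac{1}{4} \cdot 2\right) = -5 - \left(-3 + \frac{1}{2}\right) = -5 - - \frac{5}{2} = -5 + \frac{5}{2} = - \frac{5}{2} \approx -2.5$)
$\left(y{\left(h{\left(j{\left(1 \right)} \right)} \right)} + A\right)^{2} = \left(\frac{1}{2 \left(-10 + 1\right)} - \frac{5}{2}\right)^{2} = \left(\frac{1}{2 \left(-9\right)} - \frac{5}{2}\right)^{2} = \left(\frac{1}{2} \left(- \frac{1}{9}\right) - \frac{5}{2}\right)^{2} = \left(- \frac{1}{18} - \frac{5}{2}\right)^{2} = \left(- \frac{23}{9}\right)^{2} = \frac{529}{81}$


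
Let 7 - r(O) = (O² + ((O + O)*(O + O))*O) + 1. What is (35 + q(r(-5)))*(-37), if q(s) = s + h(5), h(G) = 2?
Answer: -19166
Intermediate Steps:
r(O) = 6 - O² - 4*O³ (r(O) = 7 - ((O² + ((O + O)*(O + O))*O) + 1) = 7 - ((O² + ((2*O)*(2*O))*O) + 1) = 7 - ((O² + (4*O²)*O) + 1) = 7 - ((O² + 4*O³) + 1) = 7 - (1 + O² + 4*O³) = 7 + (-1 - O² - 4*O³) = 6 - O² - 4*O³)
q(s) = 2 + s (q(s) = s + 2 = 2 + s)
(35 + q(r(-5)))*(-37) = (35 + (2 + (6 - 1*(-5)² - 4*(-5)³)))*(-37) = (35 + (2 + (6 - 1*25 - 4*(-125))))*(-37) = (35 + (2 + (6 - 25 + 500)))*(-37) = (35 + (2 + 481))*(-37) = (35 + 483)*(-37) = 518*(-37) = -19166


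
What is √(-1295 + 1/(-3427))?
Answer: I*√15208909482/3427 ≈ 35.986*I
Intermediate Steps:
√(-1295 + 1/(-3427)) = √(-1295 - 1/3427) = √(-4437966/3427) = I*√15208909482/3427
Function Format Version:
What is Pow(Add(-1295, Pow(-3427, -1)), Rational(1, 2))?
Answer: Mul(Rational(1, 3427), I, Pow(15208909482, Rational(1, 2))) ≈ Mul(35.986, I)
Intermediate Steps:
Pow(Add(-1295, Pow(-3427, -1)), Rational(1, 2)) = Pow(Add(-1295, Rational(-1, 3427)), Rational(1, 2)) = Pow(Rational(-4437966, 3427), Rational(1, 2)) = Mul(Rational(1, 3427), I, Pow(15208909482, Rational(1, 2)))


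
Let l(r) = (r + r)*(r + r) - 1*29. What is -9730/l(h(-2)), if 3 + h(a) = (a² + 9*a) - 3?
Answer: -9730/1571 ≈ -6.1935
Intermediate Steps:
h(a) = -6 + a² + 9*a (h(a) = -3 + ((a² + 9*a) - 3) = -3 + (-3 + a² + 9*a) = -6 + a² + 9*a)
l(r) = -29 + 4*r² (l(r) = (2*r)*(2*r) - 29 = 4*r² - 29 = -29 + 4*r²)
-9730/l(h(-2)) = -9730/(-29 + 4*(-6 + (-2)² + 9*(-2))²) = -9730/(-29 + 4*(-6 + 4 - 18)²) = -9730/(-29 + 4*(-20)²) = -9730/(-29 + 4*400) = -9730/(-29 + 1600) = -9730/1571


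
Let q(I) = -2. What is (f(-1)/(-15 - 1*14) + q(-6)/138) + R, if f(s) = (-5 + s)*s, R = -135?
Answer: -270578/2001 ≈ -135.22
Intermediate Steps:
f(s) = s*(-5 + s)
(f(-1)/(-15 - 1*14) + q(-6)/138) + R = ((-(-5 - 1))/(-15 - 1*14) - 2/138) - 135 = ((-1*(-6))/(-15 - 14) - 2*1/138) - 135 = (6/(-29) - 1/69) - 135 = (6*(-1/29) - 1/69) - 135 = (-6/29 - 1/69) - 135 = -443/2001 - 135 = -270578/2001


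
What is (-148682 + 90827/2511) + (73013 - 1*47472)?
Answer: -309116224/2511 ≈ -1.2310e+5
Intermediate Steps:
(-148682 + 90827/2511) + (73013 - 1*47472) = (-148682 + 90827*(1/2511)) + (73013 - 47472) = (-148682 + 90827/2511) + 25541 = -373249675/2511 + 25541 = -309116224/2511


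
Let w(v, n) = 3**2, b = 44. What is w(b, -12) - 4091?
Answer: -4082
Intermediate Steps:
w(v, n) = 9
w(b, -12) - 4091 = 9 - 4091 = -4082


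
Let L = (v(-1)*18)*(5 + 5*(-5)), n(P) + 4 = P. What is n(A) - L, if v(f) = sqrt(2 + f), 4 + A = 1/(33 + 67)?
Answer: 35201/100 ≈ 352.01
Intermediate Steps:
A = -399/100 (A = -4 + 1/(33 + 67) = -4 + 1/100 = -399/100 ≈ -3.9900)
n(P) = -4 + P
L = -360 (L = (sqrt(2 - 1)*18)*(5 + 5*(-5)) = (sqrt(1)*18)*(5 - 25) = (1*18)*(-20) = 18*(-20) = -360)
n(A) - L = (-4 - 399/100) - 1*(-360) = -799/100 + 360 = 35201/100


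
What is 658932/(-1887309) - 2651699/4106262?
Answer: -856702535575/861087247662 ≈ -0.99491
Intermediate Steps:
658932/(-1887309) - 2651699/4106262 = 658932*(-1/1887309) - 2651699*1/4106262 = -219644/629103 - 2651699/4106262 = -856702535575/861087247662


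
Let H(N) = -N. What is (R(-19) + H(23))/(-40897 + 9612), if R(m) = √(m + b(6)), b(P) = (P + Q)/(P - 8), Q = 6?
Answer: 23/31285 - I/6257 ≈ 0.00073518 - 0.00015982*I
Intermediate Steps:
b(P) = (6 + P)/(-8 + P) (b(P) = (P + 6)/(P - 8) = (6 + P)/(-8 + P))
R(m) = √(-6 + m) (R(m) = √(m + (6 + 6)/(-8 + 6)) = √(m + 12/(-2)) = √(m - ½*12) = √(m - 6) = √(-6 + m))
(R(-19) + H(23))/(-40897 + 9612) = (√(-6 - 19) - 1*23)/(-40897 + 9612) = (√(-25) - 23)/(-31285) = (5*I - 23)*(-1/31285) = (-23 + 5*I)*(-1/31285) = 23/31285 - I/6257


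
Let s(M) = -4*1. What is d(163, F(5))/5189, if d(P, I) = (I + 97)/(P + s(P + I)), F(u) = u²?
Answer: 122/825051 ≈ 0.00014787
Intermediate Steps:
s(M) = -4
d(P, I) = (97 + I)/(-4 + P) (d(P, I) = (I + 97)/(P - 4) = (97 + I)/(-4 + P))
d(163, F(5))/5189 = ((97 + 5²)/(-4 + 163))/5189 = ((97 + 25)/159)*(1/5189) = ((1/159)*122)*(1/5189) = (122/159)*(1/5189) = 122/825051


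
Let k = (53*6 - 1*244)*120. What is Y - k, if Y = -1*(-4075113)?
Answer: 4066233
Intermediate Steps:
k = 8880 (k = (318 - 244)*120 = 74*120 = 8880)
Y = 4075113
Y - k = 4075113 - 1*8880 = 4075113 - 8880 = 4066233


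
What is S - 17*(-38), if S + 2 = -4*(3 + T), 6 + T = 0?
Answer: 656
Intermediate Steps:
T = -6 (T = -6 + 0 = -6)
S = 10 (S = -2 - 4*(3 - 6) = -2 - 4*(-3) = -2 + 12 = 10)
S - 17*(-38) = 10 - 17*(-38) = 10 + 646 = 656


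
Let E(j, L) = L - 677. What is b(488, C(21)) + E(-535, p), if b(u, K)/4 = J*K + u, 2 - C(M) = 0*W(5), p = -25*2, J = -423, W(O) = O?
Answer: -2159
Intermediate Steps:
p = -50
C(M) = 2 (C(M) = 2 - 0*5 = 2 - 1*0 = 2 + 0 = 2)
E(j, L) = -677 + L
b(u, K) = -1692*K + 4*u (b(u, K) = 4*(-423*K + u) = 4*(u - 423*K) = -1692*K + 4*u)
b(488, C(21)) + E(-535, p) = (-1692*2 + 4*488) + (-677 - 50) = (-3384 + 1952) - 727 = -1432 - 727 = -2159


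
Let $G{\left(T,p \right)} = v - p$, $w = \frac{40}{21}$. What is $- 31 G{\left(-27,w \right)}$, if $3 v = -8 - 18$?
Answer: $\frac{2294}{7} \approx 327.71$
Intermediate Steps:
$w = \frac{40}{21}$ ($w = 40 \cdot \frac{1}{21} = \frac{40}{21} \approx 1.9048$)
$v = - \frac{26}{3}$ ($v = \frac{-8 - 18}{3} = \frac{1}{3} \left(-26\right) = - \frac{26}{3} \approx -8.6667$)
$G{\left(T,p \right)} = - \frac{26}{3} - p$
$- 31 G{\left(-27,w \right)} = - 31 \left(- \frac{26}{3} - \frac{40}{21}\right) = \left(-31\right) \left(- \frac{74}{7}\right) = \frac{2294}{7}$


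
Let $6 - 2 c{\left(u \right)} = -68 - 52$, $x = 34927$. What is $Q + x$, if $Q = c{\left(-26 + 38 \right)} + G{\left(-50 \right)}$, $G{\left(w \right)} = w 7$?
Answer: $34640$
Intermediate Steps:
$c{\left(u \right)} = 63$ ($c{\left(u \right)} = 3 - \frac{-68 - 52}{2} = 3 - -60 = 3 + 60 = 63$)
$G{\left(w \right)} = 7 w$
$Q = -287$ ($Q = 63 + 7 \left(-50\right) = 63 - 350 = -287$)
$Q + x = -287 + 34927 = 34640$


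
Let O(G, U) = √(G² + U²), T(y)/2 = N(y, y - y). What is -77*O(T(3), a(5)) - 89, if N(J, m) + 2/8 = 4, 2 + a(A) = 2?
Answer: -1333/2 ≈ -666.50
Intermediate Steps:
a(A) = 0 (a(A) = -2 + 2 = 0)
N(J, m) = 15/4 (N(J, m) = -¼ + 4 = 15/4)
T(y) = 15/2 (T(y) = 2*(15/4) = 15/2)
-77*O(T(3), a(5)) - 89 = -77*√((15/2)² + 0²) - 89 = -77*√(225/4 + 0) - 89 = -77*√(225/4) - 89 = -77*15/2 - 89 = -1155/2 - 89 = -1333/2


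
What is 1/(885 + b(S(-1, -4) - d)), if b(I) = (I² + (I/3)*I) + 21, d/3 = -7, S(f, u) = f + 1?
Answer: 1/1494 ≈ 0.00066934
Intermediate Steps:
S(f, u) = 1 + f
d = -21 (d = 3*(-7) = -21)
b(I) = 21 + 4*I²/3 (b(I) = (I² + (I*(⅓))*I) + 21 = (I² + (I/3)*I) + 21 = (I² + I²/3) + 21 = 4*I²/3 + 21 = 21 + 4*I²/3)
1/(885 + b(S(-1, -4) - d)) = 1/(885 + (21 + 4*((1 - 1) - 1*(-21))²/3)) = 1/(885 + (21 + 4*(0 + 21)²/3)) = 1/(885 + (21 + (4/3)*21²)) = 1/(885 + (21 + (4/3)*441)) = 1/(885 + (21 + 588)) = 1/(885 + 609) = 1/1494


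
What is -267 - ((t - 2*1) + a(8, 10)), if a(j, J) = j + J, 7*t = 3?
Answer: -1984/7 ≈ -283.43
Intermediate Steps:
t = 3/7 (t = (⅐)*3 = 3/7 ≈ 0.42857)
a(j, J) = J + j
-267 - ((t - 2*1) + a(8, 10)) = -267 - ((3/7 - 2*1) + (10 + 8)) = -267 - ((3/7 - 2) + 18) = -267 - (-11/7 + 18) = -267 - 1*115/7 = -267 - 115/7 = -1984/7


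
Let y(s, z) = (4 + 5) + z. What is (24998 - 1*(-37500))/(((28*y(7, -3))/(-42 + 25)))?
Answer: -531233/84 ≈ -6324.2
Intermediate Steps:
y(s, z) = 9 + z
(24998 - 1*(-37500))/(((28*y(7, -3))/(-42 + 25))) = (24998 - 1*(-37500))/(((28*(9 - 3))/(-42 + 25))) = (24998 + 37500)/(((28*6)/(-17))) = 62498/((168*(-1/17))) = 62498/(-168/17) = 62498*(-17/168) = -531233/84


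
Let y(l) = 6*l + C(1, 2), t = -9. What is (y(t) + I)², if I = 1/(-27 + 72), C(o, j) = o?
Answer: 5683456/2025 ≈ 2806.6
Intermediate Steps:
I = 1/45 ≈ 0.022222
y(l) = 1 + 6*l (y(l) = 6*l + 1 = 1 + 6*l)
(y(t) + I)² = ((1 + 6*(-9)) + 1/45)² = ((1 - 54) + 1/45)² = (-53 + 1/45)² = (-2384/45)² = 5683456/2025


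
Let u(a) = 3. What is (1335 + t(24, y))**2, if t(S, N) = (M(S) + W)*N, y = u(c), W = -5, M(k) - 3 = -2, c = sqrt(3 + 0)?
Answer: 1750329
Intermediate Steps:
c = sqrt(3) ≈ 1.7320
M(k) = 1 (M(k) = 3 - 2 = 1)
y = 3
t(S, N) = -4*N (t(S, N) = (1 - 5)*N = -4*N)
(1335 + t(24, y))**2 = (1335 - 4*3)**2 = (1335 - 12)**2 = 1323**2 = 1750329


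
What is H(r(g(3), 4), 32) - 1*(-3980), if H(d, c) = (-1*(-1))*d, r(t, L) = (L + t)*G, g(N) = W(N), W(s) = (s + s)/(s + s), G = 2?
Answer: 3990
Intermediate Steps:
W(s) = 1 (W(s) = (2*s)/((2*s)) = (2*s)*(1/(2*s)) = 1)
g(N) = 1
r(t, L) = 2*L + 2*t (r(t, L) = (L + t)*2 = 2*L + 2*t)
H(d, c) = d (H(d, c) = 1*d = d)
H(r(g(3), 4), 32) - 1*(-3980) = (2*4 + 2*1) - 1*(-3980) = (8 + 2) + 3980 = 10 + 3980 = 3990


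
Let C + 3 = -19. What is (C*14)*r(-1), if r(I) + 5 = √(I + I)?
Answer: 1540 - 308*I*√2 ≈ 1540.0 - 435.58*I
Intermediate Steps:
C = -22 (C = -3 - 19 = -22)
r(I) = -5 + √2*√I (r(I) = -5 + √(I + I) = -5 + √(2*I) = -5 + √2*√I)
(C*14)*r(-1) = (-22*14)*(-5 + √2*√(-1)) = -308*(-5 + √2*I) = -308*(-5 + I*√2) = 1540 - 308*I*√2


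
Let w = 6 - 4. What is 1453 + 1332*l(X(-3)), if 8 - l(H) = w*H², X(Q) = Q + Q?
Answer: -83795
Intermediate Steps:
w = 2
X(Q) = 2*Q
l(H) = 8 - 2*H²
1453 + 1332*l(X(-3)) = 1453 + 1332*(8 - 2*(2*(-3))²) = 1453 + 1332*(8 - 2*(-6)²) = 1453 + 1332*(8 - 2*36) = 1453 + 1332*(8 - 72) = 1453 + 1332*(-64) = 1453 - 85248 = -83795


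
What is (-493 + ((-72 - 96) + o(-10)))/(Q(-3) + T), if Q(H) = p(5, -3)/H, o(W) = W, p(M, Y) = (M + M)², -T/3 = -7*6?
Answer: -2013/278 ≈ -7.2410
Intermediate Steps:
T = 126 (T = -(-21)*6 = -3*(-42) = 126)
p(M, Y) = 4*M² (p(M, Y) = (2*M)² = 4*M²)
Q(H) = 100/H (Q(H) = (4*5²)/H = (4*25)/H = 100/H)
(-493 + ((-72 - 96) + o(-10)))/(Q(-3) + T) = (-493 + ((-72 - 96) - 10))/(100/(-3) + 126) = (-493 + (-168 - 10))/(100*(-⅓) + 126) = (-493 - 178)/(-100/3 + 126) = -671/(278/3) = (3/278)*(-671) = -2013/278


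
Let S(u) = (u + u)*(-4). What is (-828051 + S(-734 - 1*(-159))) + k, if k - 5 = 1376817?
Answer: 553371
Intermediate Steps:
k = 1376822 (k = 5 + 1376817 = 1376822)
S(u) = -8*u (S(u) = (2*u)*(-4) = -8*u)
(-828051 + S(-734 - 1*(-159))) + k = (-828051 - 8*(-734 - 1*(-159))) + 1376822 = (-828051 - 8*(-734 + 159)) + 1376822 = (-828051 - 8*(-575)) + 1376822 = (-828051 + 4600) + 1376822 = -823451 + 1376822 = 553371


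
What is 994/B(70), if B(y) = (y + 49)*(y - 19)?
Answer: 142/867 ≈ 0.16378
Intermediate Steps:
B(y) = (-19 + y)*(49 + y) (B(y) = (49 + y)*(-19 + y) = (-19 + y)*(49 + y))
994/B(70) = 994/(-931 + 70**2 + 30*70) = 994/(-931 + 4900 + 2100) = 994/6069 = 994*(1/6069) = 142/867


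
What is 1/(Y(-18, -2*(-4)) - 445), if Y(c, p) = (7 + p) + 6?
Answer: -1/424 ≈ -0.0023585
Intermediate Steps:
Y(c, p) = 13 + p
1/(Y(-18, -2*(-4)) - 445) = 1/((13 - 2*(-4)) - 445) = 1/((13 + 8) - 445) = 1/(21 - 445) = 1/(-424) = -1/424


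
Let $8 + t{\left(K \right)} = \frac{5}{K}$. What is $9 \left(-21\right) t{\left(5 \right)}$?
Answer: $1323$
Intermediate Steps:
$t{\left(K \right)} = -8 + \frac{5}{K}$
$9 \left(-21\right) t{\left(5 \right)} = 9 \left(-21\right) \left(-8 + \frac{5}{5}\right) = - 189 \left(-8 + 5 \cdot \frac{1}{5}\right) = - 189 \left(-8 + 1\right) = \left(-189\right) \left(-7\right) = 1323$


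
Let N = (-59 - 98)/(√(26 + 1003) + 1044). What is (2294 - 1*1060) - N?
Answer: 447958382/362969 - 1099*√21/1088907 ≈ 1234.1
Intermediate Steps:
N = -157/(1044 + 7*√21) (N = -157/(√1029 + 1044) = -157/(7*√21 + 1044) = -157/(1044 + 7*√21) ≈ -0.14590)
(2294 - 1*1060) - N = (2294 - 1*1060) - (-54636/362969 + 1099*√21/1088907) = (2294 - 1060) + (54636/362969 - 1099*√21/1088907) = 1234 + (54636/362969 - 1099*√21/1088907) = 447958382/362969 - 1099*√21/1088907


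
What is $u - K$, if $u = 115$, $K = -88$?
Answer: $203$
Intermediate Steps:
$u - K = 115 - -88 = 115 + 88 = 203$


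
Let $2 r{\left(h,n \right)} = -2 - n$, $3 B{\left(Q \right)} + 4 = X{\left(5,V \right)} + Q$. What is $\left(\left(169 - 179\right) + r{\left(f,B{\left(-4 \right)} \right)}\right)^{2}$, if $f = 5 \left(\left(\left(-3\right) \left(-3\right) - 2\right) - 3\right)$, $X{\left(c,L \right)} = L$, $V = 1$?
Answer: $\frac{3481}{36} \approx 96.694$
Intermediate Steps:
$B{\left(Q \right)} = -1 + \frac{Q}{3}$ ($B{\left(Q \right)} = - \frac{4}{3} + \frac{1 + Q}{3} = - \frac{4}{3} + \left(\frac{1}{3} + \frac{Q}{3}\right) = -1 + \frac{Q}{3}$)
$f = 20$ ($f = 5 \left(\left(9 - 2\right) - 3\right) = 5 \left(7 - 3\right) = 5 \cdot 4 = 20$)
$r{\left(h,n \right)} = -1 - \frac{n}{2}$ ($r{\left(h,n \right)} = \frac{-2 - n}{2} = -1 - \frac{n}{2}$)
$\left(\left(169 - 179\right) + r{\left(f,B{\left(-4 \right)} \right)}\right)^{2} = \left(\left(169 - 179\right) - \left(1 + \frac{-1 + \frac{1}{3} \left(-4\right)}{2}\right)\right)^{2} = \left(-10 - \left(1 + \frac{-1 - \frac{4}{3}}{2}\right)\right)^{2} = \left(-10 - - \frac{1}{6}\right)^{2} = \left(-10 + \left(-1 + \frac{7}{6}\right)\right)^{2} = \left(-10 + \frac{1}{6}\right)^{2} = \left(- \frac{59}{6}\right)^{2} = \frac{3481}{36}$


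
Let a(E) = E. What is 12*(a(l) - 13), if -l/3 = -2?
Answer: -84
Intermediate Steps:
l = 6 (l = -3*(-2) = 6)
12*(a(l) - 13) = 12*(6 - 13) = 12*(-7) = -84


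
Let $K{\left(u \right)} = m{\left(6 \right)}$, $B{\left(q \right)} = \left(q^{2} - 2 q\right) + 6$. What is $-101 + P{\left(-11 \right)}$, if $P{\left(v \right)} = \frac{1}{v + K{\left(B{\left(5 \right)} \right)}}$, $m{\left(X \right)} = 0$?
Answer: $- \frac{1112}{11} \approx -101.09$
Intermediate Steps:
$B{\left(q \right)} = 6 + q^{2} - 2 q$
$K{\left(u \right)} = 0$
$P{\left(v \right)} = \frac{1}{v}$ ($P{\left(v \right)} = \frac{1}{v + 0} = \frac{1}{v}$)
$-101 + P{\left(-11 \right)} = -101 + \frac{1}{-11} = -101 - \frac{1}{11} = - \frac{1112}{11}$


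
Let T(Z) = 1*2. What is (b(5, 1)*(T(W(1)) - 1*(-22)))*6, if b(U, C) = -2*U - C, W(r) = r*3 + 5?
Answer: -1584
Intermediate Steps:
W(r) = 5 + 3*r (W(r) = 3*r + 5 = 5 + 3*r)
T(Z) = 2
b(U, C) = -C - 2*U
(b(5, 1)*(T(W(1)) - 1*(-22)))*6 = ((-1*1 - 2*5)*(2 - 1*(-22)))*6 = ((-1 - 10)*(2 + 22))*6 = -11*24*6 = -264*6 = -1584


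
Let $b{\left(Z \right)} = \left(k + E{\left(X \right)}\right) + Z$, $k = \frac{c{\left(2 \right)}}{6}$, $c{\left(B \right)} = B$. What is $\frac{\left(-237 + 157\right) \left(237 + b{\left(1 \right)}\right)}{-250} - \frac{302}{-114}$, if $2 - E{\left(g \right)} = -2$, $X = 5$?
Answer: $\frac{38093}{475} \approx 80.196$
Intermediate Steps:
$E{\left(g \right)} = 4$ ($E{\left(g \right)} = 2 - -2 = 2 + 2 = 4$)
$k = \frac{1}{3}$ ($k = \frac{2}{6} = 2 \cdot \frac{1}{6} = \frac{1}{3} \approx 0.33333$)
$b{\left(Z \right)} = \frac{13}{3} + Z$ ($b{\left(Z \right)} = \left(\frac{1}{3} + 4\right) + Z = \frac{13}{3} + Z$)
$\frac{\left(-237 + 157\right) \left(237 + b{\left(1 \right)}\right)}{-250} - \frac{302}{-114} = \frac{\left(-237 + 157\right) \left(237 + \left(\frac{13}{3} + 1\right)\right)}{-250} - \frac{302}{-114} = - 80 \left(237 + \frac{16}{3}\right) \left(- \frac{1}{250}\right) - - \frac{151}{57} = \left(-80\right) \frac{727}{3} \left(- \frac{1}{250}\right) + \frac{151}{57} = \left(- \frac{58160}{3}\right) \left(- \frac{1}{250}\right) + \frac{151}{57} = \frac{5816}{75} + \frac{151}{57} = \frac{38093}{475}$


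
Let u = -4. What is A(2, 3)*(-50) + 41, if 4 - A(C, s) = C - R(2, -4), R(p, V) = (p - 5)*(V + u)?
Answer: -1259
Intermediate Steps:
R(p, V) = (-5 + p)*(-4 + V) (R(p, V) = (p - 5)*(V - 4) = (-5 + p)*(-4 + V))
A(C, s) = 28 - C (A(C, s) = 4 - (C - (20 - 5*(-4) - 4*2 - 4*2)) = 4 - (C - (20 + 20 - 8 - 8)) = 4 - (C - 1*24) = 4 - (C - 24) = 4 - (-24 + C) = 4 + (24 - C) = 28 - C)
A(2, 3)*(-50) + 41 = (28 - 1*2)*(-50) + 41 = (28 - 2)*(-50) + 41 = 26*(-50) + 41 = -1300 + 41 = -1259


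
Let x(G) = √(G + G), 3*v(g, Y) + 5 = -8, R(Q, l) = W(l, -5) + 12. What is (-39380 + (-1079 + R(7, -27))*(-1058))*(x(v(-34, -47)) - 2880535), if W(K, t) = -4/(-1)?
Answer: -3126169741590 + 361758*I*√78 ≈ -3.1262e+12 + 3.195e+6*I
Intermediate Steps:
W(K, t) = 4 (W(K, t) = -4*(-1) = 4)
R(Q, l) = 16 (R(Q, l) = 4 + 12 = 16)
v(g, Y) = -13/3 (v(g, Y) = -5/3 + (⅓)*(-8) = -5/3 - 8/3 = -13/3)
x(G) = √2*√G (x(G) = √(2*G) = √2*√G)
(-39380 + (-1079 + R(7, -27))*(-1058))*(x(v(-34, -47)) - 2880535) = (-39380 + (-1079 + 16)*(-1058))*(√2*√(-13/3) - 2880535) = (-39380 - 1063*(-1058))*(√2*(I*√39/3) - 2880535) = (-39380 + 1124654)*(I*√78/3 - 2880535) = 1085274*(-2880535 + I*√78/3) = -3126169741590 + 361758*I*√78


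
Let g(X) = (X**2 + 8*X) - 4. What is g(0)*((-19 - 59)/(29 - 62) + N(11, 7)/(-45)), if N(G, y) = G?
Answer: -4196/495 ≈ -8.4768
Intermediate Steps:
g(X) = -4 + X**2 + 8*X
g(0)*((-19 - 59)/(29 - 62) + N(11, 7)/(-45)) = (-4 + 0**2 + 8*0)*((-19 - 59)/(29 - 62) + 11/(-45)) = (-4 + 0 + 0)*(-78/(-33) + 11*(-1/45)) = -4*(-78*(-1/33) - 11/45) = -4*(26/11 - 11/45) = -4*1049/495 = -4196/495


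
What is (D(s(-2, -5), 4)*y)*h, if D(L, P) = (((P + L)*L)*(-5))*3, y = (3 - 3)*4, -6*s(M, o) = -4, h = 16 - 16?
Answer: 0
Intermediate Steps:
h = 0
s(M, o) = ⅔ (s(M, o) = -⅙*(-4) = ⅔)
y = 0 (y = 0*4 = 0)
D(L, P) = -15*L*(L + P) (D(L, P) = (((L + P)*L)*(-5))*3 = ((L*(L + P))*(-5))*3 = -5*L*(L + P)*3 = -15*L*(L + P))
(D(s(-2, -5), 4)*y)*h = (-15*⅔*(⅔ + 4)*0)*0 = (-15*⅔*14/3*0)*0 = -140/3*0*0 = 0*0 = 0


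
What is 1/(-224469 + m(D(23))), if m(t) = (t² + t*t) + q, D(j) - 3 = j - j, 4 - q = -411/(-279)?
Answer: -93/20873708 ≈ -4.4554e-6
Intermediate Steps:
q = 235/93 (q = 4 - (-411)/(-279) = 4 - (-411)*(-1)/279 = 4 - 1*137/93 = 4 - 137/93 = 235/93 ≈ 2.5269)
D(j) = 3 (D(j) = 3 + (j - j) = 3 + 0 = 3)
m(t) = 235/93 + 2*t² (m(t) = (t² + t*t) + 235/93 = (t² + t²) + 235/93 = 2*t² + 235/93 = 235/93 + 2*t²)
1/(-224469 + m(D(23))) = 1/(-224469 + (235/93 + 2*3²)) = 1/(-224469 + (235/93 + 2*9)) = 1/(-224469 + (235/93 + 18)) = 1/(-224469 + 1909/93) = 1/(-20873708/93) = -93/20873708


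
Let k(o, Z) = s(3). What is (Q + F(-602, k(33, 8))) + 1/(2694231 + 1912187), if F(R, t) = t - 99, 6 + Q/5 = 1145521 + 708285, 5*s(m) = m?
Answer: 213482175852349/23032090 ≈ 9.2689e+6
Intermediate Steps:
s(m) = m/5
k(o, Z) = ⅗ (k(o, Z) = (⅕)*3 = ⅗)
Q = 9269000 (Q = -30 + 5*(1145521 + 708285) = -30 + 5*1853806 = -30 + 9269030 = 9269000)
F(R, t) = -99 + t
(Q + F(-602, k(33, 8))) + 1/(2694231 + 1912187) = (9269000 + (-99 + ⅗)) + 1/(2694231 + 1912187) = (9269000 - 492/5) + 1/4606418 = 46344508/5 + 1/4606418 = 213482175852349/23032090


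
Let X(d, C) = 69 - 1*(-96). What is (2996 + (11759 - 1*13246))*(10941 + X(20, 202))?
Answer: 16758954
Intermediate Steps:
X(d, C) = 165 (X(d, C) = 69 + 96 = 165)
(2996 + (11759 - 1*13246))*(10941 + X(20, 202)) = (2996 + (11759 - 1*13246))*(10941 + 165) = (2996 + (11759 - 13246))*11106 = (2996 - 1487)*11106 = 1509*11106 = 16758954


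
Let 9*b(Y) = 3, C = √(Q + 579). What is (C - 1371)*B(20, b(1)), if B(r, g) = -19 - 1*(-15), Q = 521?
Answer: 5484 - 40*√11 ≈ 5351.3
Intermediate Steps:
C = 10*√11 (C = √(521 + 579) = √1100 = 10*√11 ≈ 33.166)
b(Y) = ⅓ (b(Y) = (⅑)*3 = ⅓)
B(r, g) = -4 (B(r, g) = -19 + 15 = -4)
(C - 1371)*B(20, b(1)) = (10*√11 - 1371)*(-4) = (-1371 + 10*√11)*(-4) = 5484 - 40*√11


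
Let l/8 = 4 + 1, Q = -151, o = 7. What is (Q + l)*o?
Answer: -777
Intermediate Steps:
l = 40 (l = 8*(4 + 1) = 8*5 = 40)
(Q + l)*o = (-151 + 40)*7 = -111*7 = -777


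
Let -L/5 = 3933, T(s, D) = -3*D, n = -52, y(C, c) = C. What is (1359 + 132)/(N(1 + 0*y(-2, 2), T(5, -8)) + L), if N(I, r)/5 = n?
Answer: -1491/19925 ≈ -0.074831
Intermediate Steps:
N(I, r) = -260 (N(I, r) = 5*(-52) = -260)
L = -19665 (L = -5*3933 = -19665)
(1359 + 132)/(N(1 + 0*y(-2, 2), T(5, -8)) + L) = (1359 + 132)/(-260 - 19665) = 1491/(-19925) = 1491*(-1/19925) = -1491/19925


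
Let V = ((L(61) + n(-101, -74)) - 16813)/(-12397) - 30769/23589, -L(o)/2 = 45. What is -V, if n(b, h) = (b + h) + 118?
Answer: -18626147/292432833 ≈ -0.063694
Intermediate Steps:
L(o) = -90 (L(o) = -2*45 = -90)
n(b, h) = 118 + b + h
V = 18626147/292432833 (V = ((-90 + (118 - 101 - 74)) - 16813)/(-12397) - 30769/23589 = ((-90 - 57) - 16813)*(-1/12397) - 30769*1/23589 = (-147 - 16813)*(-1/12397) - 30769/23589 = -16960*(-1/12397) - 30769/23589 = 16960/12397 - 30769/23589 = 18626147/292432833 ≈ 0.063694)
-V = -1*18626147/292432833 = -18626147/292432833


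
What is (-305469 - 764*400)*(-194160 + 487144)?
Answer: -179033439896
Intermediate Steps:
(-305469 - 764*400)*(-194160 + 487144) = (-305469 - 305600)*292984 = -611069*292984 = -179033439896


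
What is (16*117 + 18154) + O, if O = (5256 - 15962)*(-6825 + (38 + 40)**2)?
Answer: 7953172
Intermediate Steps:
O = 7933146 (O = -10706*(-6825 + 78**2) = -10706*(-6825 + 6084) = -10706*(-741) = 7933146)
(16*117 + 18154) + O = (16*117 + 18154) + 7933146 = (1872 + 18154) + 7933146 = 20026 + 7933146 = 7953172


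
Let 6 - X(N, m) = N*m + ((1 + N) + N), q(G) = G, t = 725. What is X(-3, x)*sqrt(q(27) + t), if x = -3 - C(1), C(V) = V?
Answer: -4*sqrt(47) ≈ -27.423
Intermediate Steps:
x = -4 (x = -3 - 1*1 = -3 - 1 = -4)
X(N, m) = 5 - 2*N - N*m (X(N, m) = 6 - (N*m + ((1 + N) + N)) = 6 - (N*m + (1 + 2*N)) = 6 - (1 + 2*N + N*m) = 6 + (-1 - 2*N - N*m) = 5 - 2*N - N*m)
X(-3, x)*sqrt(q(27) + t) = (5 - 2*(-3) - 1*(-3)*(-4))*sqrt(27 + 725) = (5 + 6 - 12)*sqrt(752) = -4*sqrt(47)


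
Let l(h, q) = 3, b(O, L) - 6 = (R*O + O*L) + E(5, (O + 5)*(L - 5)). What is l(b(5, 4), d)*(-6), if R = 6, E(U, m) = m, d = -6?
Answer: -18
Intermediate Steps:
b(O, L) = 6 + 6*O + L*O + (-5 + L)*(5 + O) (b(O, L) = 6 + ((6*O + O*L) + (O + 5)*(L - 5)) = 6 + ((6*O + L*O) + (5 + O)*(-5 + L)) = 6 + ((6*O + L*O) + (-5 + L)*(5 + O)) = 6 + (6*O + L*O + (-5 + L)*(5 + O)) = 6 + 6*O + L*O + (-5 + L)*(5 + O))
l(b(5, 4), d)*(-6) = 3*(-6) = -18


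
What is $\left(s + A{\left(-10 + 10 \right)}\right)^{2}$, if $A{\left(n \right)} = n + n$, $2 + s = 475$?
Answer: $223729$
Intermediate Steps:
$s = 473$ ($s = -2 + 475 = 473$)
$A{\left(n \right)} = 2 n$
$\left(s + A{\left(-10 + 10 \right)}\right)^{2} = \left(473 + 2 \left(-10 + 10\right)\right)^{2} = \left(473 + 2 \cdot 0\right)^{2} = \left(473 + 0\right)^{2} = 473^{2} = 223729$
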